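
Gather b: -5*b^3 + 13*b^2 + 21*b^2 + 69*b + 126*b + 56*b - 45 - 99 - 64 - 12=-5*b^3 + 34*b^2 + 251*b - 220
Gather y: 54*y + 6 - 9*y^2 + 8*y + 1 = -9*y^2 + 62*y + 7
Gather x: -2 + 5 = 3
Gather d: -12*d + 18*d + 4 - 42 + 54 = 6*d + 16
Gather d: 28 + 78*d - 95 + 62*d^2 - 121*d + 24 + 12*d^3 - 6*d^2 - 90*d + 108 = 12*d^3 + 56*d^2 - 133*d + 65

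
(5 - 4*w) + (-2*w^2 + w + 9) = -2*w^2 - 3*w + 14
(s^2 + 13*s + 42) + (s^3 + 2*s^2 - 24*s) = s^3 + 3*s^2 - 11*s + 42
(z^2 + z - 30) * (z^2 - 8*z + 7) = z^4 - 7*z^3 - 31*z^2 + 247*z - 210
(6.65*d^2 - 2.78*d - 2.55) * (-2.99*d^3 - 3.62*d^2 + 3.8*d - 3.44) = -19.8835*d^5 - 15.7608*d^4 + 42.9581*d^3 - 24.209*d^2 - 0.126800000000001*d + 8.772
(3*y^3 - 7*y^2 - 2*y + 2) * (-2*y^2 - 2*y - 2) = -6*y^5 + 8*y^4 + 12*y^3 + 14*y^2 - 4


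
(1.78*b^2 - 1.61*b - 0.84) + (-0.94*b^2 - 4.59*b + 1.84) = 0.84*b^2 - 6.2*b + 1.0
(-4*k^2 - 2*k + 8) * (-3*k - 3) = 12*k^3 + 18*k^2 - 18*k - 24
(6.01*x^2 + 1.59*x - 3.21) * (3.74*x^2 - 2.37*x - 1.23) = 22.4774*x^4 - 8.2971*x^3 - 23.166*x^2 + 5.652*x + 3.9483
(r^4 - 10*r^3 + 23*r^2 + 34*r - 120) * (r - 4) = r^5 - 14*r^4 + 63*r^3 - 58*r^2 - 256*r + 480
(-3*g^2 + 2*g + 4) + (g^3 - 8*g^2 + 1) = g^3 - 11*g^2 + 2*g + 5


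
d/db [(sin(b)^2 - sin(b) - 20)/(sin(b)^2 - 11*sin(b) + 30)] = -10*cos(b)/(sin(b) - 6)^2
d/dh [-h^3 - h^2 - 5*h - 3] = -3*h^2 - 2*h - 5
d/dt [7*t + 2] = 7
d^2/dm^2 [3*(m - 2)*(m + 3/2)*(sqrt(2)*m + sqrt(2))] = sqrt(2)*(18*m + 3)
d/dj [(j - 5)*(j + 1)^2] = 3*(j - 3)*(j + 1)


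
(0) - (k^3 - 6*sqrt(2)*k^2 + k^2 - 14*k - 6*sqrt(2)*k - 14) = -k^3 - k^2 + 6*sqrt(2)*k^2 + 6*sqrt(2)*k + 14*k + 14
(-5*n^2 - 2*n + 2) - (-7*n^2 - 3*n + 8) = 2*n^2 + n - 6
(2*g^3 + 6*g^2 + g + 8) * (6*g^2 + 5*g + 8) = 12*g^5 + 46*g^4 + 52*g^3 + 101*g^2 + 48*g + 64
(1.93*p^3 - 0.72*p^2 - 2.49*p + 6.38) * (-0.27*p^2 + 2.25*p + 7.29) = -0.5211*p^5 + 4.5369*p^4 + 13.122*p^3 - 12.5739*p^2 - 3.7971*p + 46.5102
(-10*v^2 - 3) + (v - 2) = -10*v^2 + v - 5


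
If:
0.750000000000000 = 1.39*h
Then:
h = 0.54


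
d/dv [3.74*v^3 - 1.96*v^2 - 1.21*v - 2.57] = 11.22*v^2 - 3.92*v - 1.21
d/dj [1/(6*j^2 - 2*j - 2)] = (1 - 6*j)/(2*(-3*j^2 + j + 1)^2)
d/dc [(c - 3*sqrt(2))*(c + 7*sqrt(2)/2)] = 2*c + sqrt(2)/2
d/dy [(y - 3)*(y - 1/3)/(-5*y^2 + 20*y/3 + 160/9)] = 6*(-27*y^2 + 123*y - 178)/(5*(81*y^4 - 216*y^3 - 432*y^2 + 768*y + 1024))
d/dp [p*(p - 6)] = 2*p - 6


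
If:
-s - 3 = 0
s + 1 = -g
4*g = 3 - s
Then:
No Solution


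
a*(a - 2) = a^2 - 2*a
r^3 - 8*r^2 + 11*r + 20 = (r - 5)*(r - 4)*(r + 1)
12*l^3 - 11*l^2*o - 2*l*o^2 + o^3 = (-4*l + o)*(-l + o)*(3*l + o)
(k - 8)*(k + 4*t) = k^2 + 4*k*t - 8*k - 32*t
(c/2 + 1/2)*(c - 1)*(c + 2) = c^3/2 + c^2 - c/2 - 1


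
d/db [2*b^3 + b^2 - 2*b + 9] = 6*b^2 + 2*b - 2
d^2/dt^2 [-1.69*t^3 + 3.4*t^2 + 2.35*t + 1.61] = 6.8 - 10.14*t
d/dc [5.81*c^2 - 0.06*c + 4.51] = 11.62*c - 0.06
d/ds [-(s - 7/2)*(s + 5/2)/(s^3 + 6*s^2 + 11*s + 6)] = (4*s^4 - 8*s^3 - 173*s^2 - 468*s - 361)/(4*(s^6 + 12*s^5 + 58*s^4 + 144*s^3 + 193*s^2 + 132*s + 36))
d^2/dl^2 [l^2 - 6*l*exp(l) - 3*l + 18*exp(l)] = -6*l*exp(l) + 6*exp(l) + 2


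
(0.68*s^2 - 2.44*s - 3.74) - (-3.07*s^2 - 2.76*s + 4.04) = 3.75*s^2 + 0.32*s - 7.78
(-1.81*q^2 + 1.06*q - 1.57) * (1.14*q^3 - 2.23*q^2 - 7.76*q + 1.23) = -2.0634*q^5 + 5.2447*q^4 + 9.892*q^3 - 6.9508*q^2 + 13.487*q - 1.9311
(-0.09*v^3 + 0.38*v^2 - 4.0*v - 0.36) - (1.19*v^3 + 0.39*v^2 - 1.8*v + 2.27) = -1.28*v^3 - 0.01*v^2 - 2.2*v - 2.63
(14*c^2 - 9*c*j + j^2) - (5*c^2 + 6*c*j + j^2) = 9*c^2 - 15*c*j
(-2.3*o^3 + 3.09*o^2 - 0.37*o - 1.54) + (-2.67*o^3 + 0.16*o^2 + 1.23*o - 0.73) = -4.97*o^3 + 3.25*o^2 + 0.86*o - 2.27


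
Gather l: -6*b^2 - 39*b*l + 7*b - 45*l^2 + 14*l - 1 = -6*b^2 + 7*b - 45*l^2 + l*(14 - 39*b) - 1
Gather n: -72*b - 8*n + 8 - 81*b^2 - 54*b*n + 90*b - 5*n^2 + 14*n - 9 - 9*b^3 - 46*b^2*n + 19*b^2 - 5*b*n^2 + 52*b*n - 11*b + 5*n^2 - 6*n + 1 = -9*b^3 - 62*b^2 - 5*b*n^2 + 7*b + n*(-46*b^2 - 2*b)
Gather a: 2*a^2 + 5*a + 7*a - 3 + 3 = 2*a^2 + 12*a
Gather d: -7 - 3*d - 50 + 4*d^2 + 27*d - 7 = 4*d^2 + 24*d - 64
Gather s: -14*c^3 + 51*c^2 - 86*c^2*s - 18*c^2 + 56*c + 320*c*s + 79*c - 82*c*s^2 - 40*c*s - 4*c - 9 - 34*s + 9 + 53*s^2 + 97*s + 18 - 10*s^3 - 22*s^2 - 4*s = -14*c^3 + 33*c^2 + 131*c - 10*s^3 + s^2*(31 - 82*c) + s*(-86*c^2 + 280*c + 59) + 18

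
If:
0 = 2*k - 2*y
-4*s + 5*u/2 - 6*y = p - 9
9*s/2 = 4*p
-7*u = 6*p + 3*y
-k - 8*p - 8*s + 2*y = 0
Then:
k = 612/511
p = 81/1022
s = 36/511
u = -297/511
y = 612/511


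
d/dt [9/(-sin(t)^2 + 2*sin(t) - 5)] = 18*(sin(t) - 1)*cos(t)/(sin(t)^2 - 2*sin(t) + 5)^2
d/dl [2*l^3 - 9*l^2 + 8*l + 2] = 6*l^2 - 18*l + 8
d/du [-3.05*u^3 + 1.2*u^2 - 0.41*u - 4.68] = -9.15*u^2 + 2.4*u - 0.41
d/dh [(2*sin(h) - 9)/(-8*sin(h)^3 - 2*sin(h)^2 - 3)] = 2*(-6*sin(h) - 4*sin(3*h) + 53*cos(2*h) - 56)*cos(h)/(8*sin(h)^3 + 2*sin(h)^2 + 3)^2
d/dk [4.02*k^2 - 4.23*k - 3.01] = 8.04*k - 4.23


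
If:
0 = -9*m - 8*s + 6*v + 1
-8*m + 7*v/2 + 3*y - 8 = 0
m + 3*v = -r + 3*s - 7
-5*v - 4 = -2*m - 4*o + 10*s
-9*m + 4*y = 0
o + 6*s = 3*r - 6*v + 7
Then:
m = -5737/978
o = 27827/1304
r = 73921/3912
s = 8955/1304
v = 373/1956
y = -17211/1304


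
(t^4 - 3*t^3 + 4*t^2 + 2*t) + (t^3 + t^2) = t^4 - 2*t^3 + 5*t^2 + 2*t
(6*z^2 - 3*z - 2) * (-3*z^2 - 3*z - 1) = -18*z^4 - 9*z^3 + 9*z^2 + 9*z + 2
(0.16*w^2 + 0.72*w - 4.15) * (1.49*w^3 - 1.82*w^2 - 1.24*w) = 0.2384*w^5 + 0.7816*w^4 - 7.6923*w^3 + 6.6602*w^2 + 5.146*w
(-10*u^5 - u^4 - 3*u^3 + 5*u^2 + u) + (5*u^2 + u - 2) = -10*u^5 - u^4 - 3*u^3 + 10*u^2 + 2*u - 2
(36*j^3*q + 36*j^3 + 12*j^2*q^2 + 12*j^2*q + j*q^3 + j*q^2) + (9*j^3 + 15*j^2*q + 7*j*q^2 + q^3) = 36*j^3*q + 45*j^3 + 12*j^2*q^2 + 27*j^2*q + j*q^3 + 8*j*q^2 + q^3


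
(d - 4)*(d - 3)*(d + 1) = d^3 - 6*d^2 + 5*d + 12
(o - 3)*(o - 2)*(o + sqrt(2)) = o^3 - 5*o^2 + sqrt(2)*o^2 - 5*sqrt(2)*o + 6*o + 6*sqrt(2)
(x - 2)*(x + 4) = x^2 + 2*x - 8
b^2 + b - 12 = (b - 3)*(b + 4)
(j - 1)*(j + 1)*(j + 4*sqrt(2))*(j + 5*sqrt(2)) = j^4 + 9*sqrt(2)*j^3 + 39*j^2 - 9*sqrt(2)*j - 40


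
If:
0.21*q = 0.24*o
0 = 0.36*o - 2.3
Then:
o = 6.39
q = 7.30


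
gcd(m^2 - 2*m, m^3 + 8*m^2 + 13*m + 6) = 1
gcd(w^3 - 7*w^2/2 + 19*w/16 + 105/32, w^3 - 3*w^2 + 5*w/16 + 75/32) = w^2 - 7*w/4 - 15/8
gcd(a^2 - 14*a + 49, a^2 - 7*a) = a - 7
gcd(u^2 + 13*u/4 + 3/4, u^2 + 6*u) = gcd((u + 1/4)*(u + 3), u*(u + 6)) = 1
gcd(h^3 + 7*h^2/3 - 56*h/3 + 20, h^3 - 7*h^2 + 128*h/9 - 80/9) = h - 5/3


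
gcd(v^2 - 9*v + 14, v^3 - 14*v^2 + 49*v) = v - 7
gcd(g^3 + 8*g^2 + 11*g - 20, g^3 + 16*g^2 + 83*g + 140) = g^2 + 9*g + 20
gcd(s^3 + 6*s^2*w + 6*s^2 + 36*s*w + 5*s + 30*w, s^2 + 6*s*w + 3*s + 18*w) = s + 6*w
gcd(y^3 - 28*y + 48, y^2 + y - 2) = 1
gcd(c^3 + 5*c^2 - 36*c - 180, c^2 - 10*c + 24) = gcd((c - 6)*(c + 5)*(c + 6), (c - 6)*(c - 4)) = c - 6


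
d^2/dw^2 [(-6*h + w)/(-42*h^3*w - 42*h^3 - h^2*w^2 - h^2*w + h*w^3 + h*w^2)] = 2*((6*h - w)*(42*h^2 + 2*h*w + h - 3*w^2 - 2*w)^2 + (42*h^2 + 2*h*w + h - 3*w^2 - 2*w + (6*h - w)*(-h + 3*w + 1))*(42*h^2*w + 42*h^2 + h*w^2 + h*w - w^3 - w^2))/(h*(42*h^2*w + 42*h^2 + h*w^2 + h*w - w^3 - w^2)^3)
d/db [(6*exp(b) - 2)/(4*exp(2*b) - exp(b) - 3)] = 2*(-(3*exp(b) - 1)*(8*exp(b) - 1) + 12*exp(2*b) - 3*exp(b) - 9)*exp(b)/(-4*exp(2*b) + exp(b) + 3)^2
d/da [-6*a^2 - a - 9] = -12*a - 1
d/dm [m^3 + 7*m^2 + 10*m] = 3*m^2 + 14*m + 10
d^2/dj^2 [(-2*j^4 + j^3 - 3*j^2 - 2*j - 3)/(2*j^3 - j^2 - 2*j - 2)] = 2*(-20*j^6 - 48*j^5 - 108*j^4 - 102*j^3 - 39*j^2 - 30*j - 10)/(8*j^9 - 12*j^8 - 18*j^7 - j^6 + 42*j^5 + 30*j^4 - 8*j^3 - 36*j^2 - 24*j - 8)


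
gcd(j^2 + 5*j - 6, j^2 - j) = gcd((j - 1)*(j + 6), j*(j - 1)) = j - 1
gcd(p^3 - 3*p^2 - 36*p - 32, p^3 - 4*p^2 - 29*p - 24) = p^2 - 7*p - 8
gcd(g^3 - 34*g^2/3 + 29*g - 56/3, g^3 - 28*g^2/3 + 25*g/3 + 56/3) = g^2 - 31*g/3 + 56/3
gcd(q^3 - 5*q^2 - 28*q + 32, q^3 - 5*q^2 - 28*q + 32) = q^3 - 5*q^2 - 28*q + 32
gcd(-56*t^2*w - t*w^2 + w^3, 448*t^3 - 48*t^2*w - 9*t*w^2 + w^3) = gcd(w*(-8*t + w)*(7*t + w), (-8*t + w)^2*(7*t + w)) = 56*t^2 + t*w - w^2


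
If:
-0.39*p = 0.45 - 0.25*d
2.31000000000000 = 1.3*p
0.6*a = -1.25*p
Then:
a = -3.70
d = 4.57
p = 1.78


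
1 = 1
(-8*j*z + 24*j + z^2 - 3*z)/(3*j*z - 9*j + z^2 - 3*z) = (-8*j + z)/(3*j + z)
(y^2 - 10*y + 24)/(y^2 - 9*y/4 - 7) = 4*(y - 6)/(4*y + 7)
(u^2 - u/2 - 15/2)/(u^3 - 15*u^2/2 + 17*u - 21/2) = (2*u + 5)/(2*u^2 - 9*u + 7)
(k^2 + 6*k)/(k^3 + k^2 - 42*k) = (k + 6)/(k^2 + k - 42)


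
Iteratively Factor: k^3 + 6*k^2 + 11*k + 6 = (k + 2)*(k^2 + 4*k + 3) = (k + 1)*(k + 2)*(k + 3)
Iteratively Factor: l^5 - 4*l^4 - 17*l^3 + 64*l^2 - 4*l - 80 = (l - 2)*(l^4 - 2*l^3 - 21*l^2 + 22*l + 40) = (l - 2)^2*(l^3 - 21*l - 20) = (l - 2)^2*(l + 1)*(l^2 - l - 20) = (l - 5)*(l - 2)^2*(l + 1)*(l + 4)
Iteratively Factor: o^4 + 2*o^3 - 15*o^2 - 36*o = (o + 3)*(o^3 - o^2 - 12*o) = (o + 3)^2*(o^2 - 4*o) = (o - 4)*(o + 3)^2*(o)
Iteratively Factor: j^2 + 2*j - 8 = (j + 4)*(j - 2)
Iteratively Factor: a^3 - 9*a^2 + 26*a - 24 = (a - 4)*(a^2 - 5*a + 6) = (a - 4)*(a - 2)*(a - 3)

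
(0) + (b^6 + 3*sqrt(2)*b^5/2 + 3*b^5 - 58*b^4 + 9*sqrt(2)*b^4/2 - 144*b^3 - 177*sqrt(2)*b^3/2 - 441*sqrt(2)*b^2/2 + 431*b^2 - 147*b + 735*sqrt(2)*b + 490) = b^6 + 3*sqrt(2)*b^5/2 + 3*b^5 - 58*b^4 + 9*sqrt(2)*b^4/2 - 144*b^3 - 177*sqrt(2)*b^3/2 - 441*sqrt(2)*b^2/2 + 431*b^2 - 147*b + 735*sqrt(2)*b + 490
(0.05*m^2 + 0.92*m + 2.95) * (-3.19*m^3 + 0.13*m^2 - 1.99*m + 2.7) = -0.1595*m^5 - 2.9283*m^4 - 9.3904*m^3 - 1.3123*m^2 - 3.3865*m + 7.965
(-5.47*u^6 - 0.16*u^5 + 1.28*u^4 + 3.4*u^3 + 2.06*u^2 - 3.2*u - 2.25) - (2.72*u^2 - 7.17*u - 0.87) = -5.47*u^6 - 0.16*u^5 + 1.28*u^4 + 3.4*u^3 - 0.66*u^2 + 3.97*u - 1.38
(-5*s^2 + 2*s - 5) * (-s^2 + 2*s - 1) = 5*s^4 - 12*s^3 + 14*s^2 - 12*s + 5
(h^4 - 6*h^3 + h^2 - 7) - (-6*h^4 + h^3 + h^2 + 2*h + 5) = 7*h^4 - 7*h^3 - 2*h - 12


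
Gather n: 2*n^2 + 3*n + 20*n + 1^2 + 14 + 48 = 2*n^2 + 23*n + 63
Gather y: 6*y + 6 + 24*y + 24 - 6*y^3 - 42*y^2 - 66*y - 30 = -6*y^3 - 42*y^2 - 36*y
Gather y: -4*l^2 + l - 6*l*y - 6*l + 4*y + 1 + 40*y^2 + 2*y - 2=-4*l^2 - 5*l + 40*y^2 + y*(6 - 6*l) - 1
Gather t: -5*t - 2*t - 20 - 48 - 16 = -7*t - 84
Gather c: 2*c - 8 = 2*c - 8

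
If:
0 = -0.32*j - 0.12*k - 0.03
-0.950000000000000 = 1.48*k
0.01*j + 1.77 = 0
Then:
No Solution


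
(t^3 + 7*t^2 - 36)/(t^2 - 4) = (t^2 + 9*t + 18)/(t + 2)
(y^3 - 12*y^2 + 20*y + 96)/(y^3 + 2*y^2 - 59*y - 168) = (y^2 - 4*y - 12)/(y^2 + 10*y + 21)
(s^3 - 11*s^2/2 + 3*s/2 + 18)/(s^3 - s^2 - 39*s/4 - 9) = 2*(s - 3)/(2*s + 3)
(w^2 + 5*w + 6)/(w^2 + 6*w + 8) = (w + 3)/(w + 4)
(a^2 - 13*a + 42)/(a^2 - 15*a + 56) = (a - 6)/(a - 8)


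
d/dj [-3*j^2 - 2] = -6*j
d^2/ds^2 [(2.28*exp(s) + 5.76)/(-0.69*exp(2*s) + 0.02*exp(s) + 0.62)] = (-1.085508*exp(4*s) - 11.000808*exp(3*s) - 5.61384*exp(2*s) - 9.830544*exp(s) - 0.805008)*exp(s)/(0.328509*exp(6*s) - 0.028566*exp(5*s) - 0.884718*exp(4*s) + 0.051328*exp(3*s) + 0.794964*exp(2*s) - 0.023064*exp(s) - 0.238328)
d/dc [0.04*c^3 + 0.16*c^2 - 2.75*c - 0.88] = 0.12*c^2 + 0.32*c - 2.75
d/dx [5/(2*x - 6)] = -5/(2*(x - 3)^2)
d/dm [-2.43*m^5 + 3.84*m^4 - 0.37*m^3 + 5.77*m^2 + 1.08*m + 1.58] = -12.15*m^4 + 15.36*m^3 - 1.11*m^2 + 11.54*m + 1.08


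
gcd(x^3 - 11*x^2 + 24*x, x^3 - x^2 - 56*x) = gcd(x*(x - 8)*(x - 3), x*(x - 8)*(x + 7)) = x^2 - 8*x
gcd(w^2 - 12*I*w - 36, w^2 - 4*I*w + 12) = w - 6*I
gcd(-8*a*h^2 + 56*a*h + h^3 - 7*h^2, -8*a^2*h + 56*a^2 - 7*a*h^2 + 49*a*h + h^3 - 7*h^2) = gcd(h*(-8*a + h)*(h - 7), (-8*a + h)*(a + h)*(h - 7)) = 8*a*h - 56*a - h^2 + 7*h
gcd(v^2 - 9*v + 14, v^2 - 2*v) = v - 2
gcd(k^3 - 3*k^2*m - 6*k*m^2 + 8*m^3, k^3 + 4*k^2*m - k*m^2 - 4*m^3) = k - m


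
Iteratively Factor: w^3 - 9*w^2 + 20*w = (w - 4)*(w^2 - 5*w) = w*(w - 4)*(w - 5)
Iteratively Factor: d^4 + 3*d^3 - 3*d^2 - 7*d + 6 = (d + 2)*(d^3 + d^2 - 5*d + 3) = (d - 1)*(d + 2)*(d^2 + 2*d - 3) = (d - 1)*(d + 2)*(d + 3)*(d - 1)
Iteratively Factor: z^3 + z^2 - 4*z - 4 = (z + 2)*(z^2 - z - 2) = (z + 1)*(z + 2)*(z - 2)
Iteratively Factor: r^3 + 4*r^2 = (r)*(r^2 + 4*r) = r*(r + 4)*(r)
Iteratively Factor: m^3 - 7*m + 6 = (m - 2)*(m^2 + 2*m - 3) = (m - 2)*(m - 1)*(m + 3)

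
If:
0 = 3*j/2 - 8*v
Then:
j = 16*v/3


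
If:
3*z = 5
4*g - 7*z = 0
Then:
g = 35/12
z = 5/3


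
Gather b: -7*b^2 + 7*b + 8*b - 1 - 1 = -7*b^2 + 15*b - 2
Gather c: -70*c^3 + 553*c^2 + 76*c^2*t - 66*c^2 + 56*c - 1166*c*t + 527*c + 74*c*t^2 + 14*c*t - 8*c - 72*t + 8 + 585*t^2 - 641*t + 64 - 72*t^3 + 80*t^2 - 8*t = -70*c^3 + c^2*(76*t + 487) + c*(74*t^2 - 1152*t + 575) - 72*t^3 + 665*t^2 - 721*t + 72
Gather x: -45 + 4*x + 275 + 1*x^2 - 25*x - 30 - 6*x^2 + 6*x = -5*x^2 - 15*x + 200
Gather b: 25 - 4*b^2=25 - 4*b^2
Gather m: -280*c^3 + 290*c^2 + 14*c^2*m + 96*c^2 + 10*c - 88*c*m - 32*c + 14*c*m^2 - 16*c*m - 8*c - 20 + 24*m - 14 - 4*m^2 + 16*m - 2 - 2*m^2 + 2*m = -280*c^3 + 386*c^2 - 30*c + m^2*(14*c - 6) + m*(14*c^2 - 104*c + 42) - 36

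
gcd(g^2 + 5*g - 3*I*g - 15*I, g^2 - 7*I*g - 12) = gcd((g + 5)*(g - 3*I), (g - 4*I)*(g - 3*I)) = g - 3*I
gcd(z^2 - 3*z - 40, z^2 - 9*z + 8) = z - 8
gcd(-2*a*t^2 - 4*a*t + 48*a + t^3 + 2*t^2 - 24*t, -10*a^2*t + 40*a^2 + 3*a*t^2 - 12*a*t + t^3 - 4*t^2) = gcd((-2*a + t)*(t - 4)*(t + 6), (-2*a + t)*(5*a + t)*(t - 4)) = -2*a*t + 8*a + t^2 - 4*t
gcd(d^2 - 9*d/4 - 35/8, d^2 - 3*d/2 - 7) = d - 7/2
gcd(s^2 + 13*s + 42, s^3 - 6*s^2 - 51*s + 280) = s + 7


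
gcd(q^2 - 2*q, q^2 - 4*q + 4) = q - 2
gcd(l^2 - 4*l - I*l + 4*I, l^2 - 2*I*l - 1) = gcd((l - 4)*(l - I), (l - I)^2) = l - I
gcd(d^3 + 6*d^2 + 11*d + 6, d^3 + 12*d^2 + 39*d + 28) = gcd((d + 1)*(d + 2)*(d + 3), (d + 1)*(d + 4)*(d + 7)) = d + 1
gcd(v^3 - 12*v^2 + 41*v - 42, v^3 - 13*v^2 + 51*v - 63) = v^2 - 10*v + 21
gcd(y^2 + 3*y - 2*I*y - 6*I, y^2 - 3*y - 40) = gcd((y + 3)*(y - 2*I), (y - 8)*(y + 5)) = 1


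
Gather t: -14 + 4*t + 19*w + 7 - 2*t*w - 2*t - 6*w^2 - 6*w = t*(2 - 2*w) - 6*w^2 + 13*w - 7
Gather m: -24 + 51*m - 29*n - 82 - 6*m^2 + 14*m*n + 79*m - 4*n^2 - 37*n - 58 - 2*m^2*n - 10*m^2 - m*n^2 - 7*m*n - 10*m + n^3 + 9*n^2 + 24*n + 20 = m^2*(-2*n - 16) + m*(-n^2 + 7*n + 120) + n^3 + 5*n^2 - 42*n - 144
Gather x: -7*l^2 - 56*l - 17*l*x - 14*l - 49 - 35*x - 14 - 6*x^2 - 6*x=-7*l^2 - 70*l - 6*x^2 + x*(-17*l - 41) - 63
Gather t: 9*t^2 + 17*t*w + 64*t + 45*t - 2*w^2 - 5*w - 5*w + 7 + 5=9*t^2 + t*(17*w + 109) - 2*w^2 - 10*w + 12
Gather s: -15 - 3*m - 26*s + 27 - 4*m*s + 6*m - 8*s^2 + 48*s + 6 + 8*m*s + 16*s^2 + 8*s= 3*m + 8*s^2 + s*(4*m + 30) + 18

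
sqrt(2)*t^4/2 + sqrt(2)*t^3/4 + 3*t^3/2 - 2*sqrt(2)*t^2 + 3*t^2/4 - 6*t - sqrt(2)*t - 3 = (t - 2)*(t + 1/2)*(t + 3*sqrt(2)/2)*(sqrt(2)*t/2 + sqrt(2))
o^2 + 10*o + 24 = (o + 4)*(o + 6)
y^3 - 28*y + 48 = (y - 4)*(y - 2)*(y + 6)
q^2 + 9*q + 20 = (q + 4)*(q + 5)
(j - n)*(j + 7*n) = j^2 + 6*j*n - 7*n^2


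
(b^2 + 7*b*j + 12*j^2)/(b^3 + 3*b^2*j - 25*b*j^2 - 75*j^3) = (b + 4*j)/(b^2 - 25*j^2)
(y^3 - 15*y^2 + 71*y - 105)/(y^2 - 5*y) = y - 10 + 21/y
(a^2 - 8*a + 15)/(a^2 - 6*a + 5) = (a - 3)/(a - 1)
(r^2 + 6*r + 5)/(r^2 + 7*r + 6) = (r + 5)/(r + 6)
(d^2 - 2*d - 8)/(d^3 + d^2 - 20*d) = (d + 2)/(d*(d + 5))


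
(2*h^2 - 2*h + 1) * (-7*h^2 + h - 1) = -14*h^4 + 16*h^3 - 11*h^2 + 3*h - 1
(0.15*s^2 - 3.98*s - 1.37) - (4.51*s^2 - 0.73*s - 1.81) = -4.36*s^2 - 3.25*s + 0.44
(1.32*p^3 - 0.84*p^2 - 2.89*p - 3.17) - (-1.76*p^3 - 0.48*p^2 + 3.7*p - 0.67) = 3.08*p^3 - 0.36*p^2 - 6.59*p - 2.5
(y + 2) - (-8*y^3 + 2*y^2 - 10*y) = 8*y^3 - 2*y^2 + 11*y + 2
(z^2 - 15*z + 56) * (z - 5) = z^3 - 20*z^2 + 131*z - 280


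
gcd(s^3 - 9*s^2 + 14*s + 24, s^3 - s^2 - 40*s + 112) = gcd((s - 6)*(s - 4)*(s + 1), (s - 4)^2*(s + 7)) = s - 4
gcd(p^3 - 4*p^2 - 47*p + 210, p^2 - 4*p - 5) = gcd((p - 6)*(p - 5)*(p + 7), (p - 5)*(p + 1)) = p - 5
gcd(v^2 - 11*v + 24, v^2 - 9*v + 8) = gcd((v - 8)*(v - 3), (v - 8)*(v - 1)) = v - 8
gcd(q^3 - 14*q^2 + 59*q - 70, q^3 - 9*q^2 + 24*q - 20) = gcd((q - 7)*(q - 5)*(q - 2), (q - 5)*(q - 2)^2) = q^2 - 7*q + 10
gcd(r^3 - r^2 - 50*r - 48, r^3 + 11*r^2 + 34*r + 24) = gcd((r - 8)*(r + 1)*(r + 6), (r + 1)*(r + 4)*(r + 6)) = r^2 + 7*r + 6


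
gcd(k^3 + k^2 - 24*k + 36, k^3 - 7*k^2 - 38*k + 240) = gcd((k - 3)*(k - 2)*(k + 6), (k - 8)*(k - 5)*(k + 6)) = k + 6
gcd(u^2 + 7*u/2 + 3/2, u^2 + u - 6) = u + 3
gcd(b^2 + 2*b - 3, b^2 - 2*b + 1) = b - 1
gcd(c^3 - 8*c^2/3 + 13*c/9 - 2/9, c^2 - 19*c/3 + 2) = c - 1/3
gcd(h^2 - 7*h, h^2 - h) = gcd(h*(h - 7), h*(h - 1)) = h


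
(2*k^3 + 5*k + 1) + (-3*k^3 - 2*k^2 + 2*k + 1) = -k^3 - 2*k^2 + 7*k + 2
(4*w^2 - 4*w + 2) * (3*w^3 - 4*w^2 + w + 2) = 12*w^5 - 28*w^4 + 26*w^3 - 4*w^2 - 6*w + 4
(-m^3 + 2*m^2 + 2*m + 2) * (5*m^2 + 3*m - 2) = -5*m^5 + 7*m^4 + 18*m^3 + 12*m^2 + 2*m - 4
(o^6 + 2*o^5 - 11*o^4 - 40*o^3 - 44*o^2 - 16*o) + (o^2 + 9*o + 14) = o^6 + 2*o^5 - 11*o^4 - 40*o^3 - 43*o^2 - 7*o + 14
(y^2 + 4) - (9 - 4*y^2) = 5*y^2 - 5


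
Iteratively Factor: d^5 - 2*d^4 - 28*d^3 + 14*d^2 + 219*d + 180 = (d + 1)*(d^4 - 3*d^3 - 25*d^2 + 39*d + 180) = (d + 1)*(d + 3)*(d^3 - 6*d^2 - 7*d + 60) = (d - 4)*(d + 1)*(d + 3)*(d^2 - 2*d - 15) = (d - 4)*(d + 1)*(d + 3)^2*(d - 5)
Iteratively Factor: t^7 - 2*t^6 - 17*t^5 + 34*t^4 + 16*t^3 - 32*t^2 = (t)*(t^6 - 2*t^5 - 17*t^4 + 34*t^3 + 16*t^2 - 32*t) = t*(t + 4)*(t^5 - 6*t^4 + 7*t^3 + 6*t^2 - 8*t) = t*(t - 1)*(t + 4)*(t^4 - 5*t^3 + 2*t^2 + 8*t) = t*(t - 4)*(t - 1)*(t + 4)*(t^3 - t^2 - 2*t) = t*(t - 4)*(t - 1)*(t + 1)*(t + 4)*(t^2 - 2*t) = t^2*(t - 4)*(t - 1)*(t + 1)*(t + 4)*(t - 2)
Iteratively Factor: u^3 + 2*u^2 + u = (u)*(u^2 + 2*u + 1) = u*(u + 1)*(u + 1)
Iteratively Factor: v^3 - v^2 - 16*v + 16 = (v - 4)*(v^2 + 3*v - 4) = (v - 4)*(v + 4)*(v - 1)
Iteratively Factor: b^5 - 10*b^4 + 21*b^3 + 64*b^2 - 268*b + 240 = (b + 3)*(b^4 - 13*b^3 + 60*b^2 - 116*b + 80) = (b - 5)*(b + 3)*(b^3 - 8*b^2 + 20*b - 16) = (b - 5)*(b - 2)*(b + 3)*(b^2 - 6*b + 8) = (b - 5)*(b - 2)^2*(b + 3)*(b - 4)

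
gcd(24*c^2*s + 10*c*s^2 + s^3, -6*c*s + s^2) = s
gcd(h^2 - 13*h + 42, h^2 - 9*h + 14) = h - 7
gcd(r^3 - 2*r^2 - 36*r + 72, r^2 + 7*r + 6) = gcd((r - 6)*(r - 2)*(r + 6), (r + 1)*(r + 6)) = r + 6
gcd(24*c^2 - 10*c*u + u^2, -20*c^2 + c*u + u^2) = -4*c + u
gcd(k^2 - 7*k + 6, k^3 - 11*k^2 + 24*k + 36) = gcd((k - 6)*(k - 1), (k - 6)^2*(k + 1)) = k - 6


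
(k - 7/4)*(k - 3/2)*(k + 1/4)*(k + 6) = k^4 + 3*k^3 - 259*k^2/16 + 369*k/32 + 63/16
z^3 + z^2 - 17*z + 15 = (z - 3)*(z - 1)*(z + 5)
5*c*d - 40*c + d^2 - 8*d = (5*c + d)*(d - 8)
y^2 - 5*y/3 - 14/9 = (y - 7/3)*(y + 2/3)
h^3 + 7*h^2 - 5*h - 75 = (h - 3)*(h + 5)^2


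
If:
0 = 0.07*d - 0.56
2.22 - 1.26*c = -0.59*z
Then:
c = 0.468253968253968*z + 1.76190476190476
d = 8.00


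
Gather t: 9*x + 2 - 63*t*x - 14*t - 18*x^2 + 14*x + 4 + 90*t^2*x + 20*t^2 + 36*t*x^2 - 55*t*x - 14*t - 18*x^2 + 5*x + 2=t^2*(90*x + 20) + t*(36*x^2 - 118*x - 28) - 36*x^2 + 28*x + 8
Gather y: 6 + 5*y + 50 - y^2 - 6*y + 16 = -y^2 - y + 72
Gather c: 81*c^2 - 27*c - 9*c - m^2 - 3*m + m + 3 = 81*c^2 - 36*c - m^2 - 2*m + 3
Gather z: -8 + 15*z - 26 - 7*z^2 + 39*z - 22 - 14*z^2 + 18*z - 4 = -21*z^2 + 72*z - 60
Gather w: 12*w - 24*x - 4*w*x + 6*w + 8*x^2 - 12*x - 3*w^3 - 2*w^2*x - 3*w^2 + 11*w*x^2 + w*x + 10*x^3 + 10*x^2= -3*w^3 + w^2*(-2*x - 3) + w*(11*x^2 - 3*x + 18) + 10*x^3 + 18*x^2 - 36*x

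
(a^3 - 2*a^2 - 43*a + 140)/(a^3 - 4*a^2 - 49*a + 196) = (a - 5)/(a - 7)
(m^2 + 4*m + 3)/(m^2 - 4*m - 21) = (m + 1)/(m - 7)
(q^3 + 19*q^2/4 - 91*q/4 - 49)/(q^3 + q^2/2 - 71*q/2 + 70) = (4*q + 7)/(2*(2*q - 5))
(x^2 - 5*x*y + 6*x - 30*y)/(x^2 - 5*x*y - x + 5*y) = (x + 6)/(x - 1)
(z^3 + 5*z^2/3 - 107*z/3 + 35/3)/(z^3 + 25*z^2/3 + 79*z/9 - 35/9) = 3*(z - 5)/(3*z + 5)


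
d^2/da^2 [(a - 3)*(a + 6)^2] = 6*a + 18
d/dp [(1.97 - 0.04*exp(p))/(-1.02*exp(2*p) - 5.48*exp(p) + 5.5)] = (-0.0408*exp(2*p) + 4.0188*exp(p) + 10.5756)*exp(p)/(1.0404*exp(4*p) + 11.1792*exp(3*p) + 18.8104*exp(2*p) - 60.28*exp(p) + 30.25)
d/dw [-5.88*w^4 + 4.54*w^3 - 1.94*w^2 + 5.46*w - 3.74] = -23.52*w^3 + 13.62*w^2 - 3.88*w + 5.46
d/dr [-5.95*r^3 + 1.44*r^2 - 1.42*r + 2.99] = -17.85*r^2 + 2.88*r - 1.42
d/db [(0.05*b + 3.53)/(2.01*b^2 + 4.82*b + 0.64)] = (0.1005*b^2 + 0.241*b - (0.05*b + 3.53)*(4.02*b + 4.82) + 0.032)/(2.01*b^2 + 4.82*b + 0.64)^2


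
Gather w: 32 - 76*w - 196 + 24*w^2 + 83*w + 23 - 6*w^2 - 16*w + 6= 18*w^2 - 9*w - 135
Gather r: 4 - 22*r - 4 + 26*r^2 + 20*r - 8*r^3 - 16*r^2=-8*r^3 + 10*r^2 - 2*r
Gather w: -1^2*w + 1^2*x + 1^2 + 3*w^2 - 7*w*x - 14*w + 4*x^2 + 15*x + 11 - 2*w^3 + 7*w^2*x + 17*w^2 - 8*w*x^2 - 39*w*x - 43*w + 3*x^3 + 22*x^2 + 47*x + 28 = -2*w^3 + w^2*(7*x + 20) + w*(-8*x^2 - 46*x - 58) + 3*x^3 + 26*x^2 + 63*x + 40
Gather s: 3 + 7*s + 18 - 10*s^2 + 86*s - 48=-10*s^2 + 93*s - 27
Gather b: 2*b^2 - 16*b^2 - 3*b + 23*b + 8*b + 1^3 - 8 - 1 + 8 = -14*b^2 + 28*b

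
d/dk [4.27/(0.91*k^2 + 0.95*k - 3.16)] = (-7.7714*k - 4.0565)/(0.91*k^2 + 0.95*k - 3.16)^2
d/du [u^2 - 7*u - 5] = 2*u - 7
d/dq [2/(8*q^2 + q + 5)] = 2*(-16*q - 1)/(8*q^2 + q + 5)^2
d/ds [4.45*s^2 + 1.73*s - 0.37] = 8.9*s + 1.73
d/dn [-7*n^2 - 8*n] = -14*n - 8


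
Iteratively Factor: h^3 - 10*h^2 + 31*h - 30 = (h - 5)*(h^2 - 5*h + 6) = (h - 5)*(h - 2)*(h - 3)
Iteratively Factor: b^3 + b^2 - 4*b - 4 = (b - 2)*(b^2 + 3*b + 2) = (b - 2)*(b + 2)*(b + 1)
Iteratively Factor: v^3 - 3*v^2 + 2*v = (v)*(v^2 - 3*v + 2) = v*(v - 1)*(v - 2)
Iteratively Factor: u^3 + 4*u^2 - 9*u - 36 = (u + 3)*(u^2 + u - 12) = (u + 3)*(u + 4)*(u - 3)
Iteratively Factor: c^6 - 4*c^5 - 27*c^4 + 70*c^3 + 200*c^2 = (c)*(c^5 - 4*c^4 - 27*c^3 + 70*c^2 + 200*c) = c*(c + 2)*(c^4 - 6*c^3 - 15*c^2 + 100*c) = c*(c - 5)*(c + 2)*(c^3 - c^2 - 20*c) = c^2*(c - 5)*(c + 2)*(c^2 - c - 20) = c^2*(c - 5)^2*(c + 2)*(c + 4)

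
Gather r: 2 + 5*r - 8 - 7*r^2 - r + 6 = -7*r^2 + 4*r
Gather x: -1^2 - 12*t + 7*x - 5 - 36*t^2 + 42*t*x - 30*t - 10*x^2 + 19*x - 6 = -36*t^2 - 42*t - 10*x^2 + x*(42*t + 26) - 12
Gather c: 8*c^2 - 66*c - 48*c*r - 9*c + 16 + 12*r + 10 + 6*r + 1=8*c^2 + c*(-48*r - 75) + 18*r + 27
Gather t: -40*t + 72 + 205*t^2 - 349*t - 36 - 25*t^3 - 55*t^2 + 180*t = -25*t^3 + 150*t^2 - 209*t + 36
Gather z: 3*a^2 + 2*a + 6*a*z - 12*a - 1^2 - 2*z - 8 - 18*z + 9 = 3*a^2 - 10*a + z*(6*a - 20)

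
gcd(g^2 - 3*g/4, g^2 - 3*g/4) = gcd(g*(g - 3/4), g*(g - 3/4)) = g^2 - 3*g/4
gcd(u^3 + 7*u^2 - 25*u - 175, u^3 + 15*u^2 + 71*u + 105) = u^2 + 12*u + 35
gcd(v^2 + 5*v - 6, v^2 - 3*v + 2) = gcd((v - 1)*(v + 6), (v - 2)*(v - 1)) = v - 1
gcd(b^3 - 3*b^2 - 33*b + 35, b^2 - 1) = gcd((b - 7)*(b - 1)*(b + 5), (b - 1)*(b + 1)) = b - 1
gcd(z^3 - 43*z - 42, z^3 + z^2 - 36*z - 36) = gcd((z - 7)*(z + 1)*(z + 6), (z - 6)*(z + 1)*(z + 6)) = z^2 + 7*z + 6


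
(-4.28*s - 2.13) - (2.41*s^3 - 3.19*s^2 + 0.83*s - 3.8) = -2.41*s^3 + 3.19*s^2 - 5.11*s + 1.67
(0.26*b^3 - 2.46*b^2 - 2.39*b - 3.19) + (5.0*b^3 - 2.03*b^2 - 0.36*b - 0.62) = 5.26*b^3 - 4.49*b^2 - 2.75*b - 3.81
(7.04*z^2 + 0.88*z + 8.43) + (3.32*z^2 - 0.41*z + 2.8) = 10.36*z^2 + 0.47*z + 11.23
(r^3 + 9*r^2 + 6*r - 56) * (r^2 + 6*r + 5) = r^5 + 15*r^4 + 65*r^3 + 25*r^2 - 306*r - 280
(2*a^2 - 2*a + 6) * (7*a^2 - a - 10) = 14*a^4 - 16*a^3 + 24*a^2 + 14*a - 60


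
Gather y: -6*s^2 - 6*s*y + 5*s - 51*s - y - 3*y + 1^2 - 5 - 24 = -6*s^2 - 46*s + y*(-6*s - 4) - 28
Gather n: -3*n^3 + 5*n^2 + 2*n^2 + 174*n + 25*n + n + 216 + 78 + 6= -3*n^3 + 7*n^2 + 200*n + 300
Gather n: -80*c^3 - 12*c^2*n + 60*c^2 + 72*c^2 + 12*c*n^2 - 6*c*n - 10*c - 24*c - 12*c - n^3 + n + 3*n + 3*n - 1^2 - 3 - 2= -80*c^3 + 132*c^2 + 12*c*n^2 - 46*c - n^3 + n*(-12*c^2 - 6*c + 7) - 6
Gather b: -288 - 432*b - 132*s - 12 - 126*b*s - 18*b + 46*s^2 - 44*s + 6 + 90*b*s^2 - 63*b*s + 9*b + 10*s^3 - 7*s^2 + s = b*(90*s^2 - 189*s - 441) + 10*s^3 + 39*s^2 - 175*s - 294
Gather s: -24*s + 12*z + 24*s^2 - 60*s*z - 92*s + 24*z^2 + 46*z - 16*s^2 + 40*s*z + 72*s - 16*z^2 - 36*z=8*s^2 + s*(-20*z - 44) + 8*z^2 + 22*z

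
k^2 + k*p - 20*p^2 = (k - 4*p)*(k + 5*p)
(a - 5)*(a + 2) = a^2 - 3*a - 10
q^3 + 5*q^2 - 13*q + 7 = (q - 1)^2*(q + 7)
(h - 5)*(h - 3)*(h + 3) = h^3 - 5*h^2 - 9*h + 45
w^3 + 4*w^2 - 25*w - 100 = (w - 5)*(w + 4)*(w + 5)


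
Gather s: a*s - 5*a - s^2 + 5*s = -5*a - s^2 + s*(a + 5)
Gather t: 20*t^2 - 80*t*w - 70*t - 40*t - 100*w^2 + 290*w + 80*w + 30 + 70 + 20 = 20*t^2 + t*(-80*w - 110) - 100*w^2 + 370*w + 120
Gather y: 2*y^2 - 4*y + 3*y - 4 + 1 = 2*y^2 - y - 3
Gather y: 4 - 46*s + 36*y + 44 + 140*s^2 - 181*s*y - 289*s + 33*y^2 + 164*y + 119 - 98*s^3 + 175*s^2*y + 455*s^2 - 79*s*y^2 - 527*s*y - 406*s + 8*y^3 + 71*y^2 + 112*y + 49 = -98*s^3 + 595*s^2 - 741*s + 8*y^3 + y^2*(104 - 79*s) + y*(175*s^2 - 708*s + 312) + 216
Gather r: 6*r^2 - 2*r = 6*r^2 - 2*r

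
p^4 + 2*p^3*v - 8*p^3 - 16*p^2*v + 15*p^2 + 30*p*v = p*(p - 5)*(p - 3)*(p + 2*v)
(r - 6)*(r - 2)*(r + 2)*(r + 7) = r^4 + r^3 - 46*r^2 - 4*r + 168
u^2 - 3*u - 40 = (u - 8)*(u + 5)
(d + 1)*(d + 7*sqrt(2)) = d^2 + d + 7*sqrt(2)*d + 7*sqrt(2)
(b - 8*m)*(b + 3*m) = b^2 - 5*b*m - 24*m^2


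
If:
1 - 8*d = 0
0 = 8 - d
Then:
No Solution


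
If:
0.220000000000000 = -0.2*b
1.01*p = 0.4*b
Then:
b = -1.10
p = -0.44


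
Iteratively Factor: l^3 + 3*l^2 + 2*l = (l)*(l^2 + 3*l + 2) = l*(l + 1)*(l + 2)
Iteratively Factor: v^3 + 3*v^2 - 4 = (v + 2)*(v^2 + v - 2) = (v - 1)*(v + 2)*(v + 2)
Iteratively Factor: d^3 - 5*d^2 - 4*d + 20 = (d - 2)*(d^2 - 3*d - 10) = (d - 5)*(d - 2)*(d + 2)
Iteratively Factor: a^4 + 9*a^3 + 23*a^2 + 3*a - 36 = (a + 4)*(a^3 + 5*a^2 + 3*a - 9) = (a + 3)*(a + 4)*(a^2 + 2*a - 3) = (a + 3)^2*(a + 4)*(a - 1)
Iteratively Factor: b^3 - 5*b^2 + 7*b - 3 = (b - 1)*(b^2 - 4*b + 3) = (b - 3)*(b - 1)*(b - 1)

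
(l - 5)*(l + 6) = l^2 + l - 30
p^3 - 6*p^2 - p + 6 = (p - 6)*(p - 1)*(p + 1)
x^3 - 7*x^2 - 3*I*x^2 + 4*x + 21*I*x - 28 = (x - 7)*(x - 4*I)*(x + I)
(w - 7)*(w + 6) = w^2 - w - 42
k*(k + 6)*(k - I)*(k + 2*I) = k^4 + 6*k^3 + I*k^3 + 2*k^2 + 6*I*k^2 + 12*k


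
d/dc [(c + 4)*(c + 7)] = 2*c + 11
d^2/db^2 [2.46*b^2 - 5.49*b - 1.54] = 4.92000000000000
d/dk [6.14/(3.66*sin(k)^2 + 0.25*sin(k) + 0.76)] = -(44.9448*sin(k) + 1.535)*cos(k)/(3.66*sin(k)^2 + 0.25*sin(k) + 0.76)^2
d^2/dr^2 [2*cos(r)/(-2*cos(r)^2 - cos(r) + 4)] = 4*(-(1 - cos(r)^2)^2 + 2*cos(r)^5 + 20*cos(r)^3 - 16*cos(r) - 3)/(2*cos(r)^2 + cos(r) - 4)^3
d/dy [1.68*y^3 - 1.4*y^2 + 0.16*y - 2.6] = 5.04*y^2 - 2.8*y + 0.16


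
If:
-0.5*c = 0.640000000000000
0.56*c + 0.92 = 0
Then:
No Solution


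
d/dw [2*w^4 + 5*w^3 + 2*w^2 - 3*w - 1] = 8*w^3 + 15*w^2 + 4*w - 3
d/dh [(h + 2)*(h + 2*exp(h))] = 2*h*exp(h) + 2*h + 6*exp(h) + 2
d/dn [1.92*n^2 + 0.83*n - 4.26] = 3.84*n + 0.83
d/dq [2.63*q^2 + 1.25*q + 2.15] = 5.26*q + 1.25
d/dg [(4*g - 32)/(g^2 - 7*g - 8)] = -4/(g^2 + 2*g + 1)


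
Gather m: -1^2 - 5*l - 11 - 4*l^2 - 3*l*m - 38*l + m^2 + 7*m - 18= -4*l^2 - 43*l + m^2 + m*(7 - 3*l) - 30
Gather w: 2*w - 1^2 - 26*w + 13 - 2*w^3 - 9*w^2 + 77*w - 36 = -2*w^3 - 9*w^2 + 53*w - 24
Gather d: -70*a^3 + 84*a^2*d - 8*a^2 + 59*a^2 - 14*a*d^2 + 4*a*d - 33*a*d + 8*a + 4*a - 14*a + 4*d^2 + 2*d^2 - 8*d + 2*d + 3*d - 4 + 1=-70*a^3 + 51*a^2 - 2*a + d^2*(6 - 14*a) + d*(84*a^2 - 29*a - 3) - 3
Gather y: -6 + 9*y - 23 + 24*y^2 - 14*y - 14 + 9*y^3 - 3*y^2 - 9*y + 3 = 9*y^3 + 21*y^2 - 14*y - 40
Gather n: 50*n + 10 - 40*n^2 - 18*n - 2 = -40*n^2 + 32*n + 8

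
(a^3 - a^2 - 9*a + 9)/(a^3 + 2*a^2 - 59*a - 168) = (a^2 - 4*a + 3)/(a^2 - a - 56)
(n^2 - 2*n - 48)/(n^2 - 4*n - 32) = (n + 6)/(n + 4)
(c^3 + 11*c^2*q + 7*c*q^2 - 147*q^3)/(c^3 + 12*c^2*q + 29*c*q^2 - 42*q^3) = (-c^2 - 4*c*q + 21*q^2)/(-c^2 - 5*c*q + 6*q^2)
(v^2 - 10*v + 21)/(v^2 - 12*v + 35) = (v - 3)/(v - 5)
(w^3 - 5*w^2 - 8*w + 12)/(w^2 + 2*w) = w - 7 + 6/w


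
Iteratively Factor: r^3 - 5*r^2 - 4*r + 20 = (r - 2)*(r^2 - 3*r - 10) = (r - 5)*(r - 2)*(r + 2)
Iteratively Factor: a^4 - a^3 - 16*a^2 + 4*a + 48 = (a - 2)*(a^3 + a^2 - 14*a - 24) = (a - 2)*(a + 2)*(a^2 - a - 12) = (a - 4)*(a - 2)*(a + 2)*(a + 3)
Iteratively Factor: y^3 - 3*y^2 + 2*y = (y - 1)*(y^2 - 2*y) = (y - 2)*(y - 1)*(y)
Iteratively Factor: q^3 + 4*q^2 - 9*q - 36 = (q + 3)*(q^2 + q - 12) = (q + 3)*(q + 4)*(q - 3)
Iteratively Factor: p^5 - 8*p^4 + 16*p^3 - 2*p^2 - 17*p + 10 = (p + 1)*(p^4 - 9*p^3 + 25*p^2 - 27*p + 10) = (p - 1)*(p + 1)*(p^3 - 8*p^2 + 17*p - 10) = (p - 5)*(p - 1)*(p + 1)*(p^2 - 3*p + 2) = (p - 5)*(p - 2)*(p - 1)*(p + 1)*(p - 1)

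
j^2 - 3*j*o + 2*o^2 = (j - 2*o)*(j - o)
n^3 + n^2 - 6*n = n*(n - 2)*(n + 3)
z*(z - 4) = z^2 - 4*z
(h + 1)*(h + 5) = h^2 + 6*h + 5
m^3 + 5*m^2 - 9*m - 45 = (m - 3)*(m + 3)*(m + 5)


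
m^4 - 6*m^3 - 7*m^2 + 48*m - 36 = (m - 6)*(m - 2)*(m - 1)*(m + 3)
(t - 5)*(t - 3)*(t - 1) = t^3 - 9*t^2 + 23*t - 15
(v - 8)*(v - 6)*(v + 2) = v^3 - 12*v^2 + 20*v + 96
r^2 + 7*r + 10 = (r + 2)*(r + 5)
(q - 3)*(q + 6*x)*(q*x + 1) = q^3*x + 6*q^2*x^2 - 3*q^2*x + q^2 - 18*q*x^2 + 6*q*x - 3*q - 18*x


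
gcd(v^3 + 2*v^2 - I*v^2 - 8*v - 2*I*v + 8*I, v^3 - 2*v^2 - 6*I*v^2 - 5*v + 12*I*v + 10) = v^2 + v*(-2 - I) + 2*I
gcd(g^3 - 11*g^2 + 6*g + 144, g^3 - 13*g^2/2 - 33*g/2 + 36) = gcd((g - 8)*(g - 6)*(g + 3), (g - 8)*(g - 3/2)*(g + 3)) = g^2 - 5*g - 24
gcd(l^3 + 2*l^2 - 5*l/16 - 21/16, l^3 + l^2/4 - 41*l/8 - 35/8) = l^2 + 11*l/4 + 7/4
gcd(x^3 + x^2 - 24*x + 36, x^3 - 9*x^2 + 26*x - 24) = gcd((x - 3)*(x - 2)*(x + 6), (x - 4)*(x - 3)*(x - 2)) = x^2 - 5*x + 6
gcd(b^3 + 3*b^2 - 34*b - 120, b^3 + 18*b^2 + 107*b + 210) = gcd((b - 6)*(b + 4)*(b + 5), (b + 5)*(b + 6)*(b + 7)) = b + 5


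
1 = 1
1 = 1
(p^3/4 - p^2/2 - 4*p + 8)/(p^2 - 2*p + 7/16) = 4*(p^3 - 2*p^2 - 16*p + 32)/(16*p^2 - 32*p + 7)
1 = 1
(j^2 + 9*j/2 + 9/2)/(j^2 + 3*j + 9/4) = 2*(j + 3)/(2*j + 3)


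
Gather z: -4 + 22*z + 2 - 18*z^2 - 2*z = -18*z^2 + 20*z - 2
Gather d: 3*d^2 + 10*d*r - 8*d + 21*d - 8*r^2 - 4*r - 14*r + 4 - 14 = 3*d^2 + d*(10*r + 13) - 8*r^2 - 18*r - 10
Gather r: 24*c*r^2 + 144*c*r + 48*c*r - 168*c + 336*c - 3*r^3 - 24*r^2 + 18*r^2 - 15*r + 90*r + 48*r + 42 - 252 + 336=168*c - 3*r^3 + r^2*(24*c - 6) + r*(192*c + 123) + 126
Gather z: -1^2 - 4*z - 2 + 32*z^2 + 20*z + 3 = 32*z^2 + 16*z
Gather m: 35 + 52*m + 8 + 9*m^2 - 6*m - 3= 9*m^2 + 46*m + 40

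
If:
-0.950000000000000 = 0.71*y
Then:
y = -1.34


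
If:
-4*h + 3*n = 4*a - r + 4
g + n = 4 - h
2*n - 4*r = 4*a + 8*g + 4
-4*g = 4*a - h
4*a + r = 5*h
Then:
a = 185/183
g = -136/183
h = 196/183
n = 224/61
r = 80/61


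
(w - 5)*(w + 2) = w^2 - 3*w - 10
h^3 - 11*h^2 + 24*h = h*(h - 8)*(h - 3)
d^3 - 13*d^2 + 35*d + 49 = (d - 7)^2*(d + 1)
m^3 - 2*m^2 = m^2*(m - 2)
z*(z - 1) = z^2 - z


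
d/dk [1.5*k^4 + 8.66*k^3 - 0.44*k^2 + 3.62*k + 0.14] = 6.0*k^3 + 25.98*k^2 - 0.88*k + 3.62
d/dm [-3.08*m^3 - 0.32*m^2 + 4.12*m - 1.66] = -9.24*m^2 - 0.64*m + 4.12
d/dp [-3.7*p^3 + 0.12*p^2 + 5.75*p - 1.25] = -11.1*p^2 + 0.24*p + 5.75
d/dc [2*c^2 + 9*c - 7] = 4*c + 9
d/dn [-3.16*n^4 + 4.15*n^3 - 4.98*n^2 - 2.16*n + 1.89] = -12.64*n^3 + 12.45*n^2 - 9.96*n - 2.16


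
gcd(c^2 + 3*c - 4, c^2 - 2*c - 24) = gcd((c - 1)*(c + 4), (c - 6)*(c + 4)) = c + 4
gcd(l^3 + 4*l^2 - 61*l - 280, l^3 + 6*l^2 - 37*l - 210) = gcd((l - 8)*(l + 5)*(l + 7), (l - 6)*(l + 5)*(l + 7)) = l^2 + 12*l + 35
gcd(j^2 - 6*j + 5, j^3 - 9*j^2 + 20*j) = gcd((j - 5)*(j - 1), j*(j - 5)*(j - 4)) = j - 5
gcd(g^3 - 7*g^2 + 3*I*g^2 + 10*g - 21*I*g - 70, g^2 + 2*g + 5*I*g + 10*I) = g + 5*I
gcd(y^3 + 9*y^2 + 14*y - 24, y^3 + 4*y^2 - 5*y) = y - 1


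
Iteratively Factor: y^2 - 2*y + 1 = (y - 1)*(y - 1)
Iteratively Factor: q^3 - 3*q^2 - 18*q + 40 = (q + 4)*(q^2 - 7*q + 10) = (q - 5)*(q + 4)*(q - 2)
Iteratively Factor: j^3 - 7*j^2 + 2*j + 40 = (j + 2)*(j^2 - 9*j + 20) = (j - 5)*(j + 2)*(j - 4)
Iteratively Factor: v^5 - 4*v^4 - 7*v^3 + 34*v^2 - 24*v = (v - 2)*(v^4 - 2*v^3 - 11*v^2 + 12*v) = (v - 2)*(v + 3)*(v^3 - 5*v^2 + 4*v) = v*(v - 2)*(v + 3)*(v^2 - 5*v + 4) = v*(v - 2)*(v - 1)*(v + 3)*(v - 4)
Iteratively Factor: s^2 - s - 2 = (s + 1)*(s - 2)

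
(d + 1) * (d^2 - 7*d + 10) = d^3 - 6*d^2 + 3*d + 10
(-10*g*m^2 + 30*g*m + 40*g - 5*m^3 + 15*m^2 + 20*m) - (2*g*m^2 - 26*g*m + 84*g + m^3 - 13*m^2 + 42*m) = -12*g*m^2 + 56*g*m - 44*g - 6*m^3 + 28*m^2 - 22*m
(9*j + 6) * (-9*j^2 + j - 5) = -81*j^3 - 45*j^2 - 39*j - 30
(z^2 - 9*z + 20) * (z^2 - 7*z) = z^4 - 16*z^3 + 83*z^2 - 140*z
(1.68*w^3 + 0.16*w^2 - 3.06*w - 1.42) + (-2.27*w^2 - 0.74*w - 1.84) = 1.68*w^3 - 2.11*w^2 - 3.8*w - 3.26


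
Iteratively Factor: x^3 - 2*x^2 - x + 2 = (x + 1)*(x^2 - 3*x + 2) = (x - 1)*(x + 1)*(x - 2)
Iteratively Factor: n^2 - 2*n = (n)*(n - 2)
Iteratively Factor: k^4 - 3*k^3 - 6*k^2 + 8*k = (k - 1)*(k^3 - 2*k^2 - 8*k) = (k - 4)*(k - 1)*(k^2 + 2*k) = (k - 4)*(k - 1)*(k + 2)*(k)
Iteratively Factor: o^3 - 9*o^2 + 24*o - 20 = (o - 5)*(o^2 - 4*o + 4) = (o - 5)*(o - 2)*(o - 2)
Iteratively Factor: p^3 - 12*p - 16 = (p + 2)*(p^2 - 2*p - 8) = (p - 4)*(p + 2)*(p + 2)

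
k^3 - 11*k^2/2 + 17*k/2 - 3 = (k - 3)*(k - 2)*(k - 1/2)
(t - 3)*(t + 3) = t^2 - 9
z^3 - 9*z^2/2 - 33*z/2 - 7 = (z - 7)*(z + 1/2)*(z + 2)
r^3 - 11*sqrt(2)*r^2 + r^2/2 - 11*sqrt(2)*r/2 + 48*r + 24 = (r + 1/2)*(r - 8*sqrt(2))*(r - 3*sqrt(2))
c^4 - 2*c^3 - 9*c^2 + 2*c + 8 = (c - 4)*(c - 1)*(c + 1)*(c + 2)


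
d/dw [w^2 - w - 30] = 2*w - 1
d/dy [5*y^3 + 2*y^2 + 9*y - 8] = 15*y^2 + 4*y + 9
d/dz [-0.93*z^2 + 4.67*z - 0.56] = 4.67 - 1.86*z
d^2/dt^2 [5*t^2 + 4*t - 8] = 10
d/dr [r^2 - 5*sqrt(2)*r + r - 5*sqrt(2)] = 2*r - 5*sqrt(2) + 1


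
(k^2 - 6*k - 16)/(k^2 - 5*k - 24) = (k + 2)/(k + 3)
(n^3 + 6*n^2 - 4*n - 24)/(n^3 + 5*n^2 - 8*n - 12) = (n + 2)/(n + 1)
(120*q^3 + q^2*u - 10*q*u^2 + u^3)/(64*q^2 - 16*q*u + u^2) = (15*q^2 + 2*q*u - u^2)/(8*q - u)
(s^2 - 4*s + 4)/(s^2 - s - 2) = (s - 2)/(s + 1)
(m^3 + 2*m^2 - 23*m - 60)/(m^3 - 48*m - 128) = (m^2 - 2*m - 15)/(m^2 - 4*m - 32)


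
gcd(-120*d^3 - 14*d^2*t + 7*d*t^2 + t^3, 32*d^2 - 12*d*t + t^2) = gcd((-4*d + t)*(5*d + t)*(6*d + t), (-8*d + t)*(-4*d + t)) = -4*d + t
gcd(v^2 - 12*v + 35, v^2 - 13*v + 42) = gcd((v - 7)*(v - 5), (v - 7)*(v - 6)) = v - 7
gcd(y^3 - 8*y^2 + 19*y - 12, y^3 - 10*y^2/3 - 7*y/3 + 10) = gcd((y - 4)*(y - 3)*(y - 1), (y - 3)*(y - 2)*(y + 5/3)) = y - 3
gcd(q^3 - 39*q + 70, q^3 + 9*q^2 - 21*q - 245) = q^2 + 2*q - 35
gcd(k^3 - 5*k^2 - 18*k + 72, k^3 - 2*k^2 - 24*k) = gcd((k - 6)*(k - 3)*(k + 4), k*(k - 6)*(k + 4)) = k^2 - 2*k - 24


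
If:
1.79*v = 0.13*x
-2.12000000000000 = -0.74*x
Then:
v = 0.21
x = 2.86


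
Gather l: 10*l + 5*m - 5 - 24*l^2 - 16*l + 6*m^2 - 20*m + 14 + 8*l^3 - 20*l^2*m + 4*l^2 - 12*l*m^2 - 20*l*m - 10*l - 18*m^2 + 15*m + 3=8*l^3 + l^2*(-20*m - 20) + l*(-12*m^2 - 20*m - 16) - 12*m^2 + 12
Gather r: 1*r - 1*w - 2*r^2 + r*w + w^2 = -2*r^2 + r*(w + 1) + w^2 - w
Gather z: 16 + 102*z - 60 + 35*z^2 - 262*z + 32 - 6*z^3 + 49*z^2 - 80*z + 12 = -6*z^3 + 84*z^2 - 240*z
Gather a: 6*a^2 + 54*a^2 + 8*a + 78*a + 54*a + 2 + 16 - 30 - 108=60*a^2 + 140*a - 120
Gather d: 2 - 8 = -6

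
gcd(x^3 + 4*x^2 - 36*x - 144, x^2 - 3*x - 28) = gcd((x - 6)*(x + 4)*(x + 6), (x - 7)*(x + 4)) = x + 4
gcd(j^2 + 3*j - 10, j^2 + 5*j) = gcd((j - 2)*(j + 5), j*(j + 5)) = j + 5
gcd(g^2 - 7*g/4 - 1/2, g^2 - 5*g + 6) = g - 2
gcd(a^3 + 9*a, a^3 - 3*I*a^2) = a^2 - 3*I*a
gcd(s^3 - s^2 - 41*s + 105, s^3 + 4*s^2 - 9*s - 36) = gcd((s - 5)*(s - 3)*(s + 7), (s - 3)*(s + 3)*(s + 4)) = s - 3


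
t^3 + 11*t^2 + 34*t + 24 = (t + 1)*(t + 4)*(t + 6)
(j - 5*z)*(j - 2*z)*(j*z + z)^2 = j^4*z^2 - 7*j^3*z^3 + 2*j^3*z^2 + 10*j^2*z^4 - 14*j^2*z^3 + j^2*z^2 + 20*j*z^4 - 7*j*z^3 + 10*z^4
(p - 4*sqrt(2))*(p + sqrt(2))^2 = p^3 - 2*sqrt(2)*p^2 - 14*p - 8*sqrt(2)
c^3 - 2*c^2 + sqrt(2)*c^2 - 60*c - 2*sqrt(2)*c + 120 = (c - 2)*(c - 5*sqrt(2))*(c + 6*sqrt(2))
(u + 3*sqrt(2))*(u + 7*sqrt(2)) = u^2 + 10*sqrt(2)*u + 42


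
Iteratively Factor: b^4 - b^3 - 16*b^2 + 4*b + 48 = (b - 2)*(b^3 + b^2 - 14*b - 24) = (b - 4)*(b - 2)*(b^2 + 5*b + 6) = (b - 4)*(b - 2)*(b + 3)*(b + 2)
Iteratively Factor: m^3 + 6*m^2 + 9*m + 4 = (m + 4)*(m^2 + 2*m + 1) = (m + 1)*(m + 4)*(m + 1)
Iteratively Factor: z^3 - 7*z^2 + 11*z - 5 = (z - 1)*(z^2 - 6*z + 5) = (z - 1)^2*(z - 5)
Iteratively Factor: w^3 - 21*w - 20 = (w - 5)*(w^2 + 5*w + 4) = (w - 5)*(w + 1)*(w + 4)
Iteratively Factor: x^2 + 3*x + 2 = (x + 2)*(x + 1)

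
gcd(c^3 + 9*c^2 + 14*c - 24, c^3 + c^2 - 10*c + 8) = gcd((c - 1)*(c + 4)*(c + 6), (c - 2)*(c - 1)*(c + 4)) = c^2 + 3*c - 4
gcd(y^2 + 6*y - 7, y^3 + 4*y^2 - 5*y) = y - 1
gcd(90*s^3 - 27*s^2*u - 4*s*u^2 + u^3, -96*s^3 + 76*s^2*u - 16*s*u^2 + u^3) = 6*s - u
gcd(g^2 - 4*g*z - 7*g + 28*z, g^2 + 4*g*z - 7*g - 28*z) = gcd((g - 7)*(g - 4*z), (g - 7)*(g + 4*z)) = g - 7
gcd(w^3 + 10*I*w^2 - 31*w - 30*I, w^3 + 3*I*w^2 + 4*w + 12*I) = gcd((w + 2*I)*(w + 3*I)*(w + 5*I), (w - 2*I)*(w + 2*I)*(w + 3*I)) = w^2 + 5*I*w - 6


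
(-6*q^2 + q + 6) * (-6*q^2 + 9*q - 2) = 36*q^4 - 60*q^3 - 15*q^2 + 52*q - 12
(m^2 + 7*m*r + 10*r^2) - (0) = m^2 + 7*m*r + 10*r^2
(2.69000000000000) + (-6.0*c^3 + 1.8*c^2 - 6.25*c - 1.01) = -6.0*c^3 + 1.8*c^2 - 6.25*c + 1.68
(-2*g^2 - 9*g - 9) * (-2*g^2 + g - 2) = 4*g^4 + 16*g^3 + 13*g^2 + 9*g + 18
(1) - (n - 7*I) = -n + 1 + 7*I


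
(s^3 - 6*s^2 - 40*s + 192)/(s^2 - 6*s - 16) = (s^2 + 2*s - 24)/(s + 2)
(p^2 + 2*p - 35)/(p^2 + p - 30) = (p + 7)/(p + 6)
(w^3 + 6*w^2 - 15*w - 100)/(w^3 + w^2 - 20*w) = (w + 5)/w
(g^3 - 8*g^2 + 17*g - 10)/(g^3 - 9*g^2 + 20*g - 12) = (g - 5)/(g - 6)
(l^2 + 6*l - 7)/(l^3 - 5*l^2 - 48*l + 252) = (l - 1)/(l^2 - 12*l + 36)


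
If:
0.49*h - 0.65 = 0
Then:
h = 1.33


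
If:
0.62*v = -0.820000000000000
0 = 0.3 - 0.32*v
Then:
No Solution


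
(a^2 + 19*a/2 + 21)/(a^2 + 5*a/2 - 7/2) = (a + 6)/(a - 1)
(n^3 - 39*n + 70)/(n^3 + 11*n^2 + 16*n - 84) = (n - 5)/(n + 6)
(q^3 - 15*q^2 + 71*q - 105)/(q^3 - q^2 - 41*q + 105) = (q - 7)/(q + 7)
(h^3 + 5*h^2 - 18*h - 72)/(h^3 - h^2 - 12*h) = (h + 6)/h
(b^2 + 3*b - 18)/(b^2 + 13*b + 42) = (b - 3)/(b + 7)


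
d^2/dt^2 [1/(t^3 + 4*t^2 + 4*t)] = 4*(3*t^2 + 4*t + 2)/(t^3*(t^4 + 8*t^3 + 24*t^2 + 32*t + 16))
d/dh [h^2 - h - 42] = 2*h - 1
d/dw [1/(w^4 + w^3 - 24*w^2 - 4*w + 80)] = (-4*w^3 - 3*w^2 + 48*w + 4)/(w^4 + w^3 - 24*w^2 - 4*w + 80)^2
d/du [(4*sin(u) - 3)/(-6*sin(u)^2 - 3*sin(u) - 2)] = (24*sin(u)^2 - 36*sin(u) - 17)*cos(u)/(6*sin(u)^2 + 3*sin(u) + 2)^2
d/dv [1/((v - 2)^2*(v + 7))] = -(3*v + 12)/((v - 2)^3*(v + 7)^2)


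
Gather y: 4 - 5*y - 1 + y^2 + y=y^2 - 4*y + 3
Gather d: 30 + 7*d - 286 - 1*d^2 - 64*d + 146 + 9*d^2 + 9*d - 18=8*d^2 - 48*d - 128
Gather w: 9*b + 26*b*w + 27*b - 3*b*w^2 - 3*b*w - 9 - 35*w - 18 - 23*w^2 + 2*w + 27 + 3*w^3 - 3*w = 36*b + 3*w^3 + w^2*(-3*b - 23) + w*(23*b - 36)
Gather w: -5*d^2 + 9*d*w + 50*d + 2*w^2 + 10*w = -5*d^2 + 50*d + 2*w^2 + w*(9*d + 10)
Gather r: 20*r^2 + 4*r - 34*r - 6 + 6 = 20*r^2 - 30*r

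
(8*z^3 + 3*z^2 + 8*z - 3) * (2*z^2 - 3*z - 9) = 16*z^5 - 18*z^4 - 65*z^3 - 57*z^2 - 63*z + 27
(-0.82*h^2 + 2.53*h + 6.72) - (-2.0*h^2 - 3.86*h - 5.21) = 1.18*h^2 + 6.39*h + 11.93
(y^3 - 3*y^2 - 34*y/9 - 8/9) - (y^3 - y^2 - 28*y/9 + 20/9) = -2*y^2 - 2*y/3 - 28/9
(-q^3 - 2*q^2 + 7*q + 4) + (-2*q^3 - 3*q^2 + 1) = -3*q^3 - 5*q^2 + 7*q + 5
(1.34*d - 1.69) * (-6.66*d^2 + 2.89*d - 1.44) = -8.9244*d^3 + 15.128*d^2 - 6.8137*d + 2.4336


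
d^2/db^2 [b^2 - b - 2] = 2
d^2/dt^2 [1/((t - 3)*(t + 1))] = 2*((t - 3)^2 + (t - 3)*(t + 1) + (t + 1)^2)/((t - 3)^3*(t + 1)^3)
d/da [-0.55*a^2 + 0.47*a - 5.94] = 0.47 - 1.1*a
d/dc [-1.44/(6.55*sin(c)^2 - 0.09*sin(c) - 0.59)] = (18.864*sin(c) - 0.1296)*cos(c)/(-6.55*sin(c)^2 + 0.09*sin(c) + 0.59)^2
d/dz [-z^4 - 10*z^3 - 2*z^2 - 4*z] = -4*z^3 - 30*z^2 - 4*z - 4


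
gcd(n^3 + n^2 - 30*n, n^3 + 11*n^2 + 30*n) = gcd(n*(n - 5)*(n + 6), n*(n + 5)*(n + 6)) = n^2 + 6*n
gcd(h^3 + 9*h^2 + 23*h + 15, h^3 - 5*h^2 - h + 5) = h + 1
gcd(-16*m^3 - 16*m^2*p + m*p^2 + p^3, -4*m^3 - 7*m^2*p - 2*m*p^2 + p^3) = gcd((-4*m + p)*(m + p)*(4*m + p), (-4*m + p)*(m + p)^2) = -4*m^2 - 3*m*p + p^2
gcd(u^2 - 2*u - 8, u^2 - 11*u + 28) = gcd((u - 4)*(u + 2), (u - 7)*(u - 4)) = u - 4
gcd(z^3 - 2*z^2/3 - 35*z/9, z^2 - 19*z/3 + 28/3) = z - 7/3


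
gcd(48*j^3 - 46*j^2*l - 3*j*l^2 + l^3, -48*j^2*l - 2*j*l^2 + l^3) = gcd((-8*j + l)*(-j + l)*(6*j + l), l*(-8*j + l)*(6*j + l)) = 48*j^2 + 2*j*l - l^2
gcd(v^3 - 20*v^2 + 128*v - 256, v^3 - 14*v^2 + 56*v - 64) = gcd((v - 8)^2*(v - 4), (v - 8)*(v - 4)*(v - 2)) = v^2 - 12*v + 32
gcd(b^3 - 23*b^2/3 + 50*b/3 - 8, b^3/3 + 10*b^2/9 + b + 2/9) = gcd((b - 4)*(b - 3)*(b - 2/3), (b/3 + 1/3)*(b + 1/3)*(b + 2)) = 1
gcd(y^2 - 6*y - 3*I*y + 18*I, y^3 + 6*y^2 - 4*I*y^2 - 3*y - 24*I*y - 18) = y - 3*I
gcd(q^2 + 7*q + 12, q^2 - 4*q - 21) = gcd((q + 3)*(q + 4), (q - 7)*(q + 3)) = q + 3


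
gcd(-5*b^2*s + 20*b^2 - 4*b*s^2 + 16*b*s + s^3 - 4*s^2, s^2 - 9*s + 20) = s - 4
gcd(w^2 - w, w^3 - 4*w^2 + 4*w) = w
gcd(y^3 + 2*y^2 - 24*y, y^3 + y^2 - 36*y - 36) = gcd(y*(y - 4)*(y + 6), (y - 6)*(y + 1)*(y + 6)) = y + 6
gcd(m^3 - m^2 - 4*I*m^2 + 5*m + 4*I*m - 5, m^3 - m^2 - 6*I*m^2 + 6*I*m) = m - 1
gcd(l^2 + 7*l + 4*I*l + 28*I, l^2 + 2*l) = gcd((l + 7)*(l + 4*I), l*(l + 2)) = 1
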